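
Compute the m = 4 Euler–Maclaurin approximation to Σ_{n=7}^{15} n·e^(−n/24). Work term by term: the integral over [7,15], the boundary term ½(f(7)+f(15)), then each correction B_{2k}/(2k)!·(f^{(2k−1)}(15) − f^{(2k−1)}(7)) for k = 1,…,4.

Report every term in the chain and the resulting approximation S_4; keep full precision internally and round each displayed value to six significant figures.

S_4 ≈ 61.3780

The integral term ∫_7^15 x·e^(−x/24) dx = 54.7763.
Boundary: ½(f(7) + f(15)) = ½(5.22912 + 8.02892) = 6.62902.
Integral + boundary = 61.4053.
k=1: B_{2}/(2)! × [f^{(1)}(15) − f^{(1)}(7)] = 1/12 × (0.200723 − 0.529137) = -0.0273679.
Partial sum through k=1: 61.3780.
k=2: B_{4}/(4)! × [f^{(3)}(15) − f^{(3)}(7)] = −1/720 × (0.00220702 − 0.00351245) = 1.81309e-06.
Partial sum through k=2: 61.3780.
k=3: B_{6}/(6)! × [f^{(5)}(15) − f^{(5)}(7)] = 1/30240 × (7.05828e-06 − 1.06012e-05) = -1.17158e-10.
Partial sum through k=3: 61.3780.
k=4: B_{8}/(8)! × [f^{(7)}(15) − f^{(7)}(7)] = −1/1209600 × (1.78558e-08 − 2.62227e-08) = 6.91713e-15.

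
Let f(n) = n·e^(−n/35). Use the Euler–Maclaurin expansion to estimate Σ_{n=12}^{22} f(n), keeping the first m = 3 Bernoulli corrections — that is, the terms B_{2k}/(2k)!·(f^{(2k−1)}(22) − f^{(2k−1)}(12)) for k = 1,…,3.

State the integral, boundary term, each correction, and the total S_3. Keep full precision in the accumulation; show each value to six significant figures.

The integral term ∫_12^22 x·e^(−x/35) dx = 103.482.
Boundary: ½(f(12) + f(22)) = ½(8.51688 + 11.7338) = 10.1253.
Running total after boundary: 113.607.
Order-1 term: 1/12 · (0.198103 − 0.466400) = -0.0223581.
After k=1: 113.585.
Order-2 term: −1/720 · (0.00103250 − 0.00153949) = 7.04162e-07.
After k=2: 113.585.
Order-3 term: 1/30240 · (1.55370e-06 − 2.20265e-06) = -2.14603e-11.

S_3 ≈ 113.585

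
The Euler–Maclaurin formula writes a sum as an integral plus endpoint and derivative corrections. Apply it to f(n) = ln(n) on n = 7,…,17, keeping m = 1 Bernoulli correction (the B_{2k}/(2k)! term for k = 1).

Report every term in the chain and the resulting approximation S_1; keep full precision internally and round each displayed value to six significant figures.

The integral term ∫_7^17 ln(x) dx = 24.5433.
½[f(7) + f(17)] = ½[1.94591 + 2.83321] = 2.38956.
Running total after boundary: 26.9328.
Order-1 term: 1/12 · (0.0588235 − 0.142857) = -0.00700280.

S_1 ≈ 26.9258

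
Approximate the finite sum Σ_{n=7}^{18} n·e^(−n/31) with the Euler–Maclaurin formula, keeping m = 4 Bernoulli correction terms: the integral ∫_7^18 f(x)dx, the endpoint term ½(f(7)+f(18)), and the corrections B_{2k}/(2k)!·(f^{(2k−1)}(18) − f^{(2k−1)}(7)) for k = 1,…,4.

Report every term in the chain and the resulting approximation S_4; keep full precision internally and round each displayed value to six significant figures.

S_4 ≈ 97.7532

Integral: ∫_7^18 x·e^(−x/31) dx = 89.9567.
Endpoint term: (f(7) + f(18))/2 = (5.58511 + 10.0717)/2 = 7.82839.
So far: 97.7851.
Correction k=1: B_{2}/2! · (f^{(1)}(18) − f^{(1)}(7)) = 1/12 · (0.234645 − 0.617708) = -0.0319219.
After k=1: 97.7532.
Correction k=2: B_{4}/4! · (f^{(3)}(18) − f^{(3)}(7)) = −1/720 · (0.00140866 − 0.00230328) = 1.24253e-06.
After k=2: 97.7532.
Correction k=3: B_{6}/6! · (f^{(5)}(18) − f^{(5)}(7)) = 1/30240 · (2.67757e-06 − 4.12465e-06) = -4.78530e-11.
After k=3: 97.7532.
Correction k=4: B_{8}/8! · (f^{(7)}(18) − f^{(7)}(7)) = −1/1209600 · (4.04716e-09 − 6.09005e-09) = 1.68890e-15.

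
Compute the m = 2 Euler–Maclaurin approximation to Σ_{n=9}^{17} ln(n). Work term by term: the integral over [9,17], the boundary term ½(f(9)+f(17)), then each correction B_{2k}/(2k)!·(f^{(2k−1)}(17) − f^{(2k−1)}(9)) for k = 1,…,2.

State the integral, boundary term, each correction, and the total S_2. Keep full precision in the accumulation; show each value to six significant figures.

S_2 ≈ 22.9005

The integral term ∫_9^17 ln(x) dx = 20.3896.
Endpoint term: (f(9) + f(17))/2 = (2.19722 + 2.83321)/2 = 2.51522.
Integral + boundary = 22.9048.
Order-1 term: 1/12 · (0.0588235 − 0.111111) = -0.00435730.
Partial sum through k=1: 22.9005.
Order-2 term: −1/720 · (0.000407083 − 0.00274348) = 3.24500e-06.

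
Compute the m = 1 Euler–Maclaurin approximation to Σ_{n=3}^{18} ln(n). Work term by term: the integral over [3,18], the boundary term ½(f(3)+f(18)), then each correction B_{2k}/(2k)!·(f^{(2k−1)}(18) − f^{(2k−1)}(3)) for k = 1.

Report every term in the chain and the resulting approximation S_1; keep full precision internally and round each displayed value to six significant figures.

S_1 ≈ 35.7022

∫_3^18 ln(x) dx evaluates to 33.7309.
Boundary: ½(f(3) + f(18)) = ½(1.09861 + 2.89037) = 1.99449.
Running total after boundary: 35.7253.
Order-1 term: 1/12 · (0.0555556 − 0.333333) = -0.0231481.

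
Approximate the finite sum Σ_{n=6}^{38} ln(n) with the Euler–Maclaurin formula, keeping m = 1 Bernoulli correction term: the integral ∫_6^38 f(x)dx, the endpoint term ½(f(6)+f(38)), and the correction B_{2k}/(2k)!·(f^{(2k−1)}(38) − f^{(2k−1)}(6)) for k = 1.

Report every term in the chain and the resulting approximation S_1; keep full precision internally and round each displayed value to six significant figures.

S_1 ≈ 98.1807

The integral term ∫_6^38 ln(x) dx = 95.4777.
½[f(6) + f(38)] = ½[1.79176 + 3.63759] = 2.71467.
Running total after boundary: 98.1924.
Order-1 term: 1/12 · (0.0263158 − 0.166667) = -0.0116959.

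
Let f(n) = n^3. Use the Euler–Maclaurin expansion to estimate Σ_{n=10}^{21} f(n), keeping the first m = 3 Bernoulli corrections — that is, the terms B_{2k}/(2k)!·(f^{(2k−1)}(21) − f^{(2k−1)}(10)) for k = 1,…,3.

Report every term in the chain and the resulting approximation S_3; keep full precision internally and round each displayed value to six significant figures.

S_3 ≈ 51336.0

∫_10^21 x^3 dx evaluates to 46120.2.
½[f(10) + f(21)] = ½[1000.00 + 9261.00] = 5130.50.
So far: 51250.8.
k=1: B_{2}/(2)! × [f^{(1)}(21) − f^{(1)}(10)] = 1/12 × (1323.00 − 300.000) = 85.2500.
After k=1: 51336.0.
k=2: B_{4}/(4)! × [f^{(3)}(21) − f^{(3)}(10)] = −1/720 × (6.00000 − 6.00000) = 0.00000.
After k=2: 51336.0.
k=3: B_{6}/(6)! × [f^{(5)}(21) − f^{(5)}(10)] = 1/30240 × (0.00000 − 0.00000) = 0.00000.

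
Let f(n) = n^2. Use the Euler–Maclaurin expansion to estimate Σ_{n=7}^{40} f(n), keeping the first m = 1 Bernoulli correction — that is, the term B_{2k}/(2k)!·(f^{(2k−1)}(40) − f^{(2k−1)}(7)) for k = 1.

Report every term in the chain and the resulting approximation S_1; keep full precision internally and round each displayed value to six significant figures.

The integral term ∫_7^40 x^2 dx = 21219.0.
½[f(7) + f(40)] = ½[49.0000 + 1600.00] = 824.500.
Integral + boundary = 22043.5.
Order-1 term: 1/12 · (80.0000 − 14.0000) = 5.50000.

S_1 ≈ 22049.0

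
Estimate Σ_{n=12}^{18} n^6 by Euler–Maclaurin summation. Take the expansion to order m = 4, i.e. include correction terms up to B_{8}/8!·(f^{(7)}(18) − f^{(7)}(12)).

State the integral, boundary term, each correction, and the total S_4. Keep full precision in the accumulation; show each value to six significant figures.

∫_12^18 x^6 dx evaluates to 8.23412e+07.
½[f(12) + f(18)] = ½[2.98598e+06 + 3.40122e+07] = 1.84991e+07.
So far: 1.00840e+08.
k=1: B_{2}/(2)! × [f^{(1)}(18) − f^{(1)}(12)] = 1/12 × (1.13374e+07 − 1.49299e+06) = 820368.
Running total after k=1: 1.01661e+08.
k=2: B_{4}/(4)! × [f^{(3)}(18) − f^{(3)}(12)] = −1/720 × (699840 − 207360) = -684.000.
Running total after k=2: 1.01660e+08.
k=3: B_{6}/(6)! × [f^{(5)}(18) − f^{(5)}(12)] = 1/30240 × (12960.0 − 8640.00) = 0.142857.
Running total after k=3: 1.01660e+08.
k=4: B_{8}/(8)! × [f^{(7)}(18) − f^{(7)}(12)] = −1/1209600 × (0.00000 − 0.00000) = 0.00000.

S_4 ≈ 1.01660e+08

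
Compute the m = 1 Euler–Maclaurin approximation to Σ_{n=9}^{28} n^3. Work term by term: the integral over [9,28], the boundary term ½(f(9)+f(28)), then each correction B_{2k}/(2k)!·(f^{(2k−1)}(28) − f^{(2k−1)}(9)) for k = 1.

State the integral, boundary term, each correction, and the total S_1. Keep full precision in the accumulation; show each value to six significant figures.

The integral term ∫_9^28 x^3 dx = 152024.
Boundary: ½(f(9) + f(28)) = ½(729.000 + 21952.0) = 11340.5.
Integral + boundary = 163364.
Order-1 term: 1/12 · (2352.00 − 243.000) = 175.750.

S_1 ≈ 163540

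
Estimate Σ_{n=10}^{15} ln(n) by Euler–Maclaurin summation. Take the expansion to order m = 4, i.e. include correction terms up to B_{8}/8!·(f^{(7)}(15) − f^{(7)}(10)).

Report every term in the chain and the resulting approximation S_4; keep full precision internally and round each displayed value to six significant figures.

The integral term ∫_10^15 ln(x) dx = 12.5949.
½[f(10) + f(15)] = ½[2.30259 + 2.70805] = 2.50532.
So far: 15.1002.
Order-1 term: 1/12 · (0.0666667 − 0.100000) = -0.00277778.
After k=1: 15.0974.
Order-2 term: −1/720 · (0.000592593 − 0.00200000) = 1.95473e-06.
After k=2: 15.0974.
Order-3 term: 1/30240 · (3.16049e-05 − 0.000240000) = -6.89137e-09.
After k=3: 15.0974.
Order-4 term: −1/1209600 · (4.21399e-06 − 7.20000e-05) = 5.60400e-11.

S_4 ≈ 15.0974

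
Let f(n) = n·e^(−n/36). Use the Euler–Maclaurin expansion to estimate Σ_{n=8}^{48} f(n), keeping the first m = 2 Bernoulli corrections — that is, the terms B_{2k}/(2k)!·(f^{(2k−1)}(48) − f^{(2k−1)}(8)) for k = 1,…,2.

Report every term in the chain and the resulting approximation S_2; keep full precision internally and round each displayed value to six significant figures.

S_2 ≈ 480.720

The integral term ∫_8^48 x·e^(−x/36) dx = 471.250.
½[f(8) + f(48)] = ½[6.40590 + 12.6527] = 9.52928.
Integral + boundary = 480.780.
Correction k=1: B_{2}/2! · (f^{(1)}(48) − f^{(1)}(8)) = 1/12 · (-0.0878657 − 0.622796) = -0.0592218.
Partial sum through k=1: 480.720.
Correction k=2: B_{4}/4! · (f^{(3)}(48) − f^{(3)}(8)) = −1/720 · (0.000338988 − 0.00171626) = 1.91288e-06.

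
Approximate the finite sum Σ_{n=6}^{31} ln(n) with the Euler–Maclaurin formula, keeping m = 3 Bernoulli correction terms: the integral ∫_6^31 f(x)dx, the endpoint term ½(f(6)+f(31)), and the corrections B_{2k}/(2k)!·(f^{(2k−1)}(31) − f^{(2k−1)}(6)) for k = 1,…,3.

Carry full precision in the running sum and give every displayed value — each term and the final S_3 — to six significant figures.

S_3 ≈ 73.3047

∫_6^31 ln(x) dx evaluates to 70.7030.
Endpoint term: (f(6) + f(31))/2 = (1.79176 + 3.43399)/2 = 2.61287.
Running total after boundary: 73.3159.
Order-1 term: 1/12 · (0.0322581 − 0.166667) = -0.0112007.
Partial sum through k=1: 73.3047.
Order-2 term: −1/720 · (6.71344e-05 − 0.00925926) = 1.27668e-05.
Partial sum through k=2: 73.3047.
Order-3 term: 1/30240 · (8.38306e-07 − 0.00308642) = -1.02036e-07.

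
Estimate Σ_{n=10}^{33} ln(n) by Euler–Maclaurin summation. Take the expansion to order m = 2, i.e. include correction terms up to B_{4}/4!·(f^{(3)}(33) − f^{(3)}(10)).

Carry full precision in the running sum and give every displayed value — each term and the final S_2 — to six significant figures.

Integral: ∫_10^33 ln(x) dx = 69.3589.
Endpoint term: (f(10) + f(33))/2 = (2.30259 + 3.49651)/2 = 2.89955.
Integral + boundary = 72.2584.
k=1: B_{2}/(2)! × [f^{(1)}(33) − f^{(1)}(10)] = 1/12 × (0.0303030 − 0.100000) = -0.00580808.
Running total after k=1: 72.2526.
k=2: B_{4}/(4)! × [f^{(3)}(33) − f^{(3)}(10)] = −1/720 × (5.56529e-05 − 0.00200000) = 2.70048e-06.

S_2 ≈ 72.2526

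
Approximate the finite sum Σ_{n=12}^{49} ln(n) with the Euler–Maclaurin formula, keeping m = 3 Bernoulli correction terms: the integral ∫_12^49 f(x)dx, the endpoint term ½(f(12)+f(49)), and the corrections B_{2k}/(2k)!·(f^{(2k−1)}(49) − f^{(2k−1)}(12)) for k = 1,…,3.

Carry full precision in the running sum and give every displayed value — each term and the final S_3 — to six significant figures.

S_3 ≈ 127.063

The integral term ∫_12^49 ln(x) dx = 123.880.
½[f(12) + f(49)] = ½[2.48491 + 3.89182] = 3.18836.
Integral + boundary = 127.069.
Correction k=1: B_{2}/2! · (f^{(1)}(49) − f^{(1)}(12)) = 1/12 · (0.0204082 − 0.0833333) = -0.00524376.
After k=1: 127.063.
Correction k=2: B_{4}/4! · (f^{(3)}(49) − f^{(3)}(12)) = −1/720 · (1.69997e-05 − 0.00115741) = 1.58390e-06.
After k=2: 127.063.
Correction k=3: B_{6}/6! · (f^{(5)}(49) − f^{(5)}(12)) = 1/30240 · (8.49632e-08 − 9.64506e-05) = -3.18669e-09.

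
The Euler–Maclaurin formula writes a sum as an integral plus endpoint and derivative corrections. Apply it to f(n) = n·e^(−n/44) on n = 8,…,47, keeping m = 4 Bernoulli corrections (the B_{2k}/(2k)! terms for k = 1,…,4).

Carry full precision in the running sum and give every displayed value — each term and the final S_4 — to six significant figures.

Integral: ∫_8^47 x·e^(−x/44) dx = 531.721.
Endpoint term: (f(8) + f(47))/2 = (6.67002 + 16.1507)/2 = 11.4104.
Integral + boundary = 543.132.
Order-1 term: 1/12 · (-0.0234295 − 0.682161) = -0.0587992.
Partial sum through k=1: 543.073.
Order-2 term: −1/720 · (0.000342890 − 0.00121367) = 1.20942e-06.
Partial sum through k=2: 543.073.
Order-3 term: 1/30240 · (3.60477e-07 − 1.07179e-06) = -2.35223e-11.
Partial sum through k=3: 543.073.
Order-4 term: −1/1209600 · (2.80909e-10 − 7.83411e-10) = 4.15428e-16.

S_4 ≈ 543.073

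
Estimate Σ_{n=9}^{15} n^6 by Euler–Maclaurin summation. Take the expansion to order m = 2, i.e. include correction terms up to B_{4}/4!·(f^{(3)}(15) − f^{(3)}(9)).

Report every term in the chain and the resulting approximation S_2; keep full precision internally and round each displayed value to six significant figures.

∫_9^15 x^6 dx evaluates to 2.37252e+07.
Endpoint term: (f(9) + f(15))/2 = (531441 + 1.13906e+07)/2 = 5.96103e+06.
Running total after boundary: 2.96862e+07.
Order-1 term: 1/12 · (4.55625e+06 − 354294) = 350163.
Partial sum through k=1: 3.00364e+07.
Order-2 term: −1/720 · (405000 − 87480.0) = -441.000.

S_2 ≈ 3.00360e+07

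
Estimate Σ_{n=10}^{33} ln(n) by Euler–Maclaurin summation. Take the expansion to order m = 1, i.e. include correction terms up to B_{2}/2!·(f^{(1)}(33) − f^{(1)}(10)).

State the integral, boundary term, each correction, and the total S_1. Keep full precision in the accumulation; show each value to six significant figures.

Integral: ∫_10^33 ln(x) dx = 69.3589.
Boundary: ½(f(10) + f(33)) = ½(2.30259 + 3.49651) = 2.89955.
So far: 72.2584.
Correction k=1: B_{2}/2! · (f^{(1)}(33) − f^{(1)}(10)) = 1/12 · (0.0303030 − 0.100000) = -0.00580808.

S_1 ≈ 72.2526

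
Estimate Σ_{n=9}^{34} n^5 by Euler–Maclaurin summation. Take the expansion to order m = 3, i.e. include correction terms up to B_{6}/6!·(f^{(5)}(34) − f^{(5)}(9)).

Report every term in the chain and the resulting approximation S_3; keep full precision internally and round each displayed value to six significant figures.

The integral term ∫_9^34 x^5 dx = 2.57379e+08.
½[f(9) + f(34)] = ½[59049.0 + 4.54354e+07] = 2.27472e+07.
So far: 2.80126e+08.
Order-1 term: 1/12 · (6.68168e+06 − 32805.0) = 554073.
Running total after k=1: 2.80680e+08.
Order-2 term: −1/720 · (69360.0 − 4860.00) = -89.5833.
Running total after k=2: 2.80680e+08.
Order-3 term: 1/30240 · (120.000 − 120.000) = 0.00000.

S_3 ≈ 2.80680e+08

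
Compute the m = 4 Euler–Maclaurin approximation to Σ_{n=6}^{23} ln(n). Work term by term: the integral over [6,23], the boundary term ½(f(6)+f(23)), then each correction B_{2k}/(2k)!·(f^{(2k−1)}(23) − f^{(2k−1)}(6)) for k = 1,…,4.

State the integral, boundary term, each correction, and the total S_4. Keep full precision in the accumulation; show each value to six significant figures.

The integral term ∫_6^23 ln(x) dx = 44.3658.
Boundary: ½(f(6) + f(23)) = ½(1.79176 + 3.13549) = 2.46363.
Running total after boundary: 46.8294.
Correction k=1: B_{2}/2! · (f^{(1)}(23) − f^{(1)}(6)) = 1/12 · (0.0434783 − 0.166667) = -0.0102657.
After k=1: 46.8192.
Correction k=2: B_{4}/4! · (f^{(3)}(23) − f^{(3)}(6)) = −1/720 · (0.000164379 − 0.00925926) = 1.26318e-05.
After k=2: 46.8192.
Correction k=3: B_{6}/6! · (f^{(5)}(23) − f^{(5)}(6)) = 1/30240 · (3.72883e-06 − 0.00308642) = -1.01941e-07.
After k=3: 46.8192.
Correction k=4: B_{8}/8! · (f^{(7)}(23) − f^{(7)}(6)) = −1/1209600 · (2.11465e-07 − 0.00257202) = 2.12616e-09.

S_4 ≈ 46.8192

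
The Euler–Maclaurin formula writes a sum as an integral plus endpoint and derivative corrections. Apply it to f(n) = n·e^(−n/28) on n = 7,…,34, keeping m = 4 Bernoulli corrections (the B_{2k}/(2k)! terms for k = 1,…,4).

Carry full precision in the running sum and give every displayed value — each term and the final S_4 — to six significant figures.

The integral term ∫_7^34 x·e^(−x/28) dx = 247.768.
½[f(7) + f(34)] = ½[5.45161 + 10.0953] = 7.77348.
Integral + boundary = 255.542.
Correction k=1: B_{2}/2! · (f^{(1)}(34) − f^{(1)}(7)) = 1/12 · (-0.0636261 − 0.584101) = -0.0539772.
Partial sum through k=1: 255.488.
Correction k=2: B_{4}/4! · (f^{(3)}(34) − f^{(3)}(7)) = −1/720 · (0.000676298 − 0.00273176) = 2.85481e-06.
Partial sum through k=2: 255.488.
Correction k=3: B_{6}/6! · (f^{(5)}(34) − f^{(5)}(7)) = 1/30240 · (1.82877e-06 − 6.01849e-06) = -1.38549e-10.
Partial sum through k=3: 255.488.
Correction k=4: B_{8}/8! · (f^{(7)}(34) − f^{(7)}(7)) = −1/1209600 · (3.56493e-09 − 1.09089e-08) = 6.07142e-15.

S_4 ≈ 255.488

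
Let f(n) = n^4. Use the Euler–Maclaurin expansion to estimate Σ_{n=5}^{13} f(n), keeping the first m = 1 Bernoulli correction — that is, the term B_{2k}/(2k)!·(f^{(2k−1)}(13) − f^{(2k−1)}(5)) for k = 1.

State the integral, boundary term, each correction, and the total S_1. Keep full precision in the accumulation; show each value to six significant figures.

S_1 ≈ 88917.3

Integral: ∫_5^13 x^4 dx = 73633.6.
Endpoint term: (f(5) + f(13))/2 = (625.000 + 28561.0)/2 = 14593.0.
Integral + boundary = 88226.6.
Correction k=1: B_{2}/2! · (f^{(1)}(13) − f^{(1)}(5)) = 1/12 · (8788.00 − 500.000) = 690.667.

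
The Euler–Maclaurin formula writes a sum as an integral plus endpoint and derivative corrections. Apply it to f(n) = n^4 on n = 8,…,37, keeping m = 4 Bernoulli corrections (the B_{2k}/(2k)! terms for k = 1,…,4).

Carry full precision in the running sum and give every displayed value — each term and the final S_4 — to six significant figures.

S_4 ≈ 1.48181e+07

The integral term ∫_8^37 x^4 dx = 1.38622e+07.
½[f(8) + f(37)] = ½[4096.00 + 1.87416e+06] = 939128.
Integral + boundary = 1.48014e+07.
k=1: B_{2}/(2)! × [f^{(1)}(37) − f^{(1)}(8)] = 1/12 × (202612 − 2048.00) = 16713.7.
After k=1: 1.48181e+07.
k=2: B_{4}/(4)! × [f^{(3)}(37) − f^{(3)}(8)] = −1/720 × (888.000 − 192.000) = -0.966667.
After k=2: 1.48181e+07.
k=3: B_{6}/(6)! × [f^{(5)}(37) − f^{(5)}(8)] = 1/30240 × (0.00000 − 0.00000) = 0.00000.
After k=3: 1.48181e+07.
k=4: B_{8}/(8)! × [f^{(7)}(37) − f^{(7)}(8)] = −1/1209600 × (0.00000 − 0.00000) = 0.00000.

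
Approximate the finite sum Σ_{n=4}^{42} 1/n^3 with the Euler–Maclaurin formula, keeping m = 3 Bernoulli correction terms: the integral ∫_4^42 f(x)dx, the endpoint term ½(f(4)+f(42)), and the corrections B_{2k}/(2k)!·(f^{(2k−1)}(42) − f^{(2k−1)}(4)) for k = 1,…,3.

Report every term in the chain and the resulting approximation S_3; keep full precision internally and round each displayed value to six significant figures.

∫_4^42 1/x^3 dx evaluates to 0.0309666.
Endpoint term: (f(4) + f(42))/2 = (0.0156250 + 1.34975e-05)/2 = 0.00781925.
Integral + boundary = 0.0387858.
Correction k=1: B_{2}/2! · (f^{(1)}(42) − f^{(1)}(4)) = 1/12 · (-9.64104e-07 − (-0.0117188)) = 0.000976482.
Running total after k=1: 0.0397623.
Correction k=2: B_{4}/4! · (f^{(3)}(42) − f^{(3)}(4)) = −1/720 · (-1.09309e-08 − (-0.0146484)) = -2.03450e-05.
Running total after k=2: 0.0397419.
Correction k=3: B_{6}/6! · (f^{(5)}(42) − f^{(5)}(4)) = 1/30240 · (-2.60259e-10 − (-0.0384521)) = 1.27157e-06.

S_3 ≈ 0.0397432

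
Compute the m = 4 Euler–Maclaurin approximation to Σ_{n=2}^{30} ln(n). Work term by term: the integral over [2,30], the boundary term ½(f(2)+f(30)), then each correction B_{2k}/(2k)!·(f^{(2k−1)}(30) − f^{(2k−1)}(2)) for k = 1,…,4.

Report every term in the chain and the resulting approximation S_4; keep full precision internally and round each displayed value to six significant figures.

S_4 ≈ 74.6582

Integral: ∫_2^30 ln(x) dx = 72.6496.
½[f(2) + f(30)] = ½[0.693147 + 3.40120] = 2.04717.
Integral + boundary = 74.6968.
Order-1 term: 1/12 · (0.0333333 − 0.500000) = -0.0388889.
After k=1: 74.6579.
Order-2 term: −1/720 · (7.40741e-05 − 0.250000) = 0.000347119.
After k=2: 74.6583.
Order-3 term: 1/30240 · (9.87654e-07 − 0.750000) = -2.48016e-05.
After k=3: 74.6582.
Order-4 term: −1/1209600 · (3.29218e-08 − 5.62500) = 4.65030e-06.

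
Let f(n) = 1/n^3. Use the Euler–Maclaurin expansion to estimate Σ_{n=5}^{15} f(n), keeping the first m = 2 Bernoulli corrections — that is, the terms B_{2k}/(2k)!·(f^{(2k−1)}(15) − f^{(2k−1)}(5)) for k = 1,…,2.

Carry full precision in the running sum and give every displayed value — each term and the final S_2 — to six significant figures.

Integral: ∫_5^15 1/x^3 dx = 0.0177778.
Endpoint term: (f(5) + f(15))/2 = (0.00800000 + 0.000296296)/2 = 0.00414815.
Integral + boundary = 0.0219259.
Order-1 term: 1/12 · (-5.92593e-05 − (-0.00480000)) = 0.000395062.
Running total after k=1: 0.0223210.
Order-2 term: −1/720 · (-5.26749e-06 − (-0.00384000)) = -5.32602e-06.

S_2 ≈ 0.0223157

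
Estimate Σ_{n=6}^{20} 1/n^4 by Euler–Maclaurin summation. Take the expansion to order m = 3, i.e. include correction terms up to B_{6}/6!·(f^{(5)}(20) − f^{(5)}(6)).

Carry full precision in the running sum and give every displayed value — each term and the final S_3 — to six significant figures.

S_3 ≈ 0.00193266

∫_6^20 1/x^4 dx evaluates to 0.00150154.
Boundary: ½(f(6) + f(20)) = ½(0.000771605 + 6.25000e-06) = 0.000388927.
Integral + boundary = 0.00189047.
Correction k=1: B_{2}/2! · (f^{(1)}(20) − f^{(1)}(6)) = 1/12 · (-1.25000e-06 − (-0.000514403)) = 4.27628e-05.
After k=1: 0.00193323.
Correction k=2: B_{4}/4! · (f^{(3)}(20) − f^{(3)}(6)) = −1/720 · (-9.37500e-08 − (-0.000428669)) = -5.95244e-07.
After k=2: 0.00193264.
Correction k=3: B_{6}/6! · (f^{(5)}(20) − f^{(5)}(6)) = 1/30240 · (-1.31250e-08 − (-0.000666819)) = 2.20505e-08.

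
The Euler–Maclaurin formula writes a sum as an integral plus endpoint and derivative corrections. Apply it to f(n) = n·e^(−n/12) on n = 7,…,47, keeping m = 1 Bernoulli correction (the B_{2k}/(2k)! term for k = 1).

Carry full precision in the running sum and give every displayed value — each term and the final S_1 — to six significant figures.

S_1 ≈ 115.534

The integral term ∫_7^47 x·e^(−x/12) dx = 113.138.
½[f(7) + f(47)] = ½[3.90625 + 0.935645] = 2.42095.
Running total after boundary: 115.559.
Correction k=1: B_{2}/2! · (f^{(1)}(47) − f^{(1)}(7)) = 1/12 · (-0.0580631 − 0.232515) = -0.0242148.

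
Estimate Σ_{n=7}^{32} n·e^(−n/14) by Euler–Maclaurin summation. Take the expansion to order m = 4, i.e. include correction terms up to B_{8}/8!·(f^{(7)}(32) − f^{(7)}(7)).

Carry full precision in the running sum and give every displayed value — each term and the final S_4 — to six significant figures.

Integral: ∫_7^32 x·e^(−x/14) dx = 112.824.
½[f(7) + f(32)] = ½[4.24571 + 3.25444] = 3.75008.
Running total after boundary: 116.574.
Order-1 term: 1/12 · (-0.130759 − 0.303265) = -0.0361687.
Running total after k=1: 116.538.
Order-2 term: −1/720 · (0.000370632 − 0.00773636) = 1.02302e-05.
Running total after k=2: 116.538.
Order-3 term: 1/30240 · (7.18572e-06 − 7.10482e-05) = -2.11185e-09.
Running total after k=3: 116.538.
Order-4 term: −1/1209600 · (6.36758e-08 − 5.23598e-07) = 3.80227e-13.

S_4 ≈ 116.538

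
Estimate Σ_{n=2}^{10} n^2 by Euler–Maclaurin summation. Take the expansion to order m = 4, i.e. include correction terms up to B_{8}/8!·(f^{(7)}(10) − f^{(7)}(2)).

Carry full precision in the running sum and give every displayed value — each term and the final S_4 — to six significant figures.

S_4 ≈ 384.000

∫_2^10 x^2 dx evaluates to 330.667.
½[f(2) + f(10)] = ½[4.00000 + 100.000] = 52.0000.
So far: 382.667.
Correction k=1: B_{2}/2! · (f^{(1)}(10) − f^{(1)}(2)) = 1/12 · (20.0000 − 4.00000) = 1.33333.
Running total after k=1: 384.000.
Correction k=2: B_{4}/4! · (f^{(3)}(10) − f^{(3)}(2)) = −1/720 · (0.00000 − 0.00000) = 0.00000.
Running total after k=2: 384.000.
Correction k=3: B_{6}/6! · (f^{(5)}(10) − f^{(5)}(2)) = 1/30240 · (0.00000 − 0.00000) = 0.00000.
Running total after k=3: 384.000.
Correction k=4: B_{8}/8! · (f^{(7)}(10) − f^{(7)}(2)) = −1/1209600 · (0.00000 − 0.00000) = 0.00000.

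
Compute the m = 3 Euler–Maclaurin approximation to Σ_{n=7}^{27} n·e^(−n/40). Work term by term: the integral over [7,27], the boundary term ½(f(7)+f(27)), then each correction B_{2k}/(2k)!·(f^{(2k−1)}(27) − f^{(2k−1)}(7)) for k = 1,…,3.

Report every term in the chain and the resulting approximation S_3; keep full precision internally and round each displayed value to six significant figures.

S_3 ≈ 223.408

The integral term ∫_7^27 x·e^(−x/40) dx = 213.640.
Boundary: ½(f(7) + f(27)) = ½(5.87620 + 13.7472) = 9.81171.
So far: 223.452.
k=1: B_{2}/(2)! × [f^{(1)}(27) − f^{(1)}(7)] = 1/12 × (0.165476 − 0.692552) = -0.0439230.
Running total after k=1: 223.408.
k=2: B_{4}/(4)! × [f^{(3)}(27) − f^{(3)}(7)] = −1/720 × (0.000739868 − 0.00148217) = 1.03097e-06.
Running total after k=2: 223.408.
k=3: B_{6}/(6)! × [f^{(5)}(27) − f^{(5)}(7)] = 1/30240 × (8.60196e-07 − 1.58218e-06) = -2.38751e-11.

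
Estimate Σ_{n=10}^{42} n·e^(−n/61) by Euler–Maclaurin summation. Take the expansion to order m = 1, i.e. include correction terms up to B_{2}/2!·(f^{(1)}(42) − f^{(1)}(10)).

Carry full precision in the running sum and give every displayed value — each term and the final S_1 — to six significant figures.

The integral term ∫_10^42 x·e^(−x/61) dx = 520.087.
Boundary: ½(f(10) + f(42)) = ½(8.48798 + 21.0973) = 14.7926.
Integral + boundary = 534.880.
k=1: B_{2}/(2)! × [f^{(1)}(42) − f^{(1)}(10)] = 1/12 × (0.156459 − 0.709651) = -0.0460993.

S_1 ≈ 534.834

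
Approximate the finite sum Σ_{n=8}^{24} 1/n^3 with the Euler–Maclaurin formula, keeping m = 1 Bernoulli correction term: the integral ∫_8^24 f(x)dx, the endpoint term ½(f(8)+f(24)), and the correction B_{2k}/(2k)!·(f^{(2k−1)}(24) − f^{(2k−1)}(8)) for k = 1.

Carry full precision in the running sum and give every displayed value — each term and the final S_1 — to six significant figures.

∫_8^24 1/x^3 dx evaluates to 0.00694444.
½[f(8) + f(24)] = ½[0.00195312 + 7.23380e-05] = 0.00101273.
Running total after boundary: 0.00795718.
k=1: B_{2}/(2)! × [f^{(1)}(24) − f^{(1)}(8)] = 1/12 × (-9.04225e-06 − (-0.000732422)) = 6.02816e-05.

S_1 ≈ 0.00801746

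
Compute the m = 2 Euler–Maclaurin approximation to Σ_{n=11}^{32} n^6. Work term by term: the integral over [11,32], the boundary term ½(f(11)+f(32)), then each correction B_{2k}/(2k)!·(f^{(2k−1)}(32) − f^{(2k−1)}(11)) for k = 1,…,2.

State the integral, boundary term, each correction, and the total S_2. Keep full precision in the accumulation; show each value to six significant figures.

S_2 ≈ 5.46020e+09

Integral: ∫_11^32 x^6 dx = 4.90575e+09.
½[f(11) + f(32)] = ½[1.77156e+06 + 1.07374e+09] = 5.37757e+08.
Running total after boundary: 5.44351e+09.
Order-1 term: 1/12 · (2.01327e+08 − 966306) = 1.66967e+07.
Partial sum through k=1: 5.46020e+09.
Order-2 term: −1/720 · (3.93216e+06 − 159720) = -5239.50.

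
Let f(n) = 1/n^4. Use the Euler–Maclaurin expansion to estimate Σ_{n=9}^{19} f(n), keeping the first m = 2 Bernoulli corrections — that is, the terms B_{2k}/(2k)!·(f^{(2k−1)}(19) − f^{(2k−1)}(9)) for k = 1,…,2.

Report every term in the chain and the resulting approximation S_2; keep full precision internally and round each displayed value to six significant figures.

S_2 ≈ 0.000494170

Integral: ∫_9^19 1/x^4 dx = 0.000408649.
½[f(9) + f(19)] = ½[0.000152416 + 7.67336e-06] = 8.00446e-05.
So far: 0.000488694.
k=1: B_{2}/(2)! × [f^{(1)}(19) − f^{(1)}(9)] = 1/12 × (-1.61544e-06 − (-6.77404e-05)) = 5.51041e-06.
Partial sum through k=1: 0.000494204.
k=2: B_{4}/(4)! × [f^{(3)}(19) − f^{(3)}(9)] = −1/720 × (-1.34247e-07 − (-2.50890e-05)) = -3.46594e-08.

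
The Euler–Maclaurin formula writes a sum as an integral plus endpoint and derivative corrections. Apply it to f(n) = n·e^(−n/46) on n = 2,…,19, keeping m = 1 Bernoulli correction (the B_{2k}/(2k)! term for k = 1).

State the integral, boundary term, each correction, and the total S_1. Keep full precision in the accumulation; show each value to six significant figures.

S_1 ≈ 142.972

Integral: ∫_2^19 x·e^(−x/46) dx = 135.773.
Endpoint term: (f(2) + f(19))/2 = (1.91491 + 12.5710)/2 = 7.24297.
Integral + boundary = 143.016.
k=1: B_{2}/(2)! × [f^{(1)}(19) − f^{(1)}(2)] = 1/12 × (0.388350 − 0.915825) = -0.0439562.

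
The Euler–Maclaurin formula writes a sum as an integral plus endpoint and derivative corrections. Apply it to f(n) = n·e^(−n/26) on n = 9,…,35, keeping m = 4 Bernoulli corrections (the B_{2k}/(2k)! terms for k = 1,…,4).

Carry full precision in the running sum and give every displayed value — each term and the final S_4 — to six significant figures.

S_4 ≈ 238.689

Integral: ∫_9^35 x·e^(−x/26) dx = 230.998.
Boundary: ½(f(9) + f(35)) = ½(6.36663 + 9.10837) = 7.73750.
Running total after boundary: 238.735.
k=1: B_{2}/(2)! × [f^{(1)}(35) − f^{(1)}(9)] = 1/12 × (-0.0900828 − 0.462533) = -0.0460513.
After k=1: 238.689.
k=2: B_{4}/(4)! × [f^{(3)}(35) − f^{(3)}(9)] = −1/720 × (0.000636680 − 0.00277713) = 2.97285e-06.
After k=2: 238.689.
k=3: B_{6}/(6)! × [f^{(5)}(35) − f^{(5)}(9)] = 1/30240 × (2.08080e-06 − 7.20420e-06) = -1.69425e-10.
After k=3: 238.689.
k=4: B_{8}/(8)! × [f^{(7)}(35) − f^{(7)}(9)] = −1/1209600 × (4.76296e-09 − 1.52370e-08) = 8.65911e-15.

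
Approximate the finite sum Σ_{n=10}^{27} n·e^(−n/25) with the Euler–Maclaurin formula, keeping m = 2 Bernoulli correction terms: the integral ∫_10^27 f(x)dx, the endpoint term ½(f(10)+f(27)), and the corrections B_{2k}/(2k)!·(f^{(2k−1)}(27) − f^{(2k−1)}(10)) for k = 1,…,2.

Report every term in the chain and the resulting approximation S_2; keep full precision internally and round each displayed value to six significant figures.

Integral: ∫_10^27 x·e^(−x/25) dx = 145.056.
½[f(10) + f(27)] = ½[6.70320 + 9.16908] = 7.93614.
So far: 152.992.
Correction k=1: B_{2}/2! · (f^{(1)}(27) − f^{(1)}(10)) = 1/12 · (-0.0271676 − 0.402192) = -0.0357800.
Partial sum through k=1: 152.956.
Correction k=2: B_{4}/4! · (f^{(3)}(27) − f^{(3)}(10)) = −1/720 · (0.00104324 − 0.00278853) = 2.42402e-06.

S_2 ≈ 152.956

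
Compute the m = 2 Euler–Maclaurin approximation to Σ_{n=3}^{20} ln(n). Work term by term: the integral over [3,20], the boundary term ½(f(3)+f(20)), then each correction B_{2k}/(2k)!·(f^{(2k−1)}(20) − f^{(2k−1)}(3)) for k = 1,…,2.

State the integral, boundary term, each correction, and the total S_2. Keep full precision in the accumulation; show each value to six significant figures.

∫_3^20 ln(x) dx evaluates to 39.6188.
Boundary: ½(f(3) + f(20)) = ½(1.09861 + 2.99573) = 2.04717.
Running total after boundary: 41.6660.
Correction k=1: B_{2}/2! · (f^{(1)}(20) − f^{(1)}(3)) = 1/12 · (0.0500000 − 0.333333) = -0.0236111.
Running total after k=1: 41.6424.
Correction k=2: B_{4}/4! · (f^{(3)}(20) − f^{(3)}(3)) = −1/720 · (0.000250000 − 0.0740741) = 0.000102533.

S_2 ≈ 41.6425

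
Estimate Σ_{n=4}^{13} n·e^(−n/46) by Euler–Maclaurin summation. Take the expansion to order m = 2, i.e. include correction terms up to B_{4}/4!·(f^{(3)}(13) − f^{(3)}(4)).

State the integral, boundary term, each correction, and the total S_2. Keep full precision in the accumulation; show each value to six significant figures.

S_2 ≈ 69.3044

The integral term ∫_4^13 x·e^(−x/46) dx = 62.5959.
½[f(4) + f(13)] = ½[3.66687 + 9.79959] = 6.73323.
Running total after boundary: 69.3291.
k=1: B_{2}/(2)! × [f^{(1)}(13) − f^{(1)}(4)] = 1/12 × (0.540780 − 0.837002) = -0.0246852.
After k=1: 69.3044.
k=2: B_{4}/(4)! × [f^{(3)}(13) − f^{(3)}(4)] = −1/720 × (0.000968057 − 0.00126202) = 4.08283e-07.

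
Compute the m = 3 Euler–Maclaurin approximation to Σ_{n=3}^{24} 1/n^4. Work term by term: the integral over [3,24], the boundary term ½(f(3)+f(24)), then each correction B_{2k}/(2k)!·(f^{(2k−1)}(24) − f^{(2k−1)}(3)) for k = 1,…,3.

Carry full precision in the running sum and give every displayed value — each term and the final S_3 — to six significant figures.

Integral: ∫_3^24 1/x^4 dx = 0.0123216.
Boundary: ½(f(3) + f(24)) = ½(0.0123457 + 3.01408e-06) = 0.00617435.
Integral + boundary = 0.0184959.
k=1: B_{2}/(2)! × [f^{(1)}(24) − f^{(1)}(3)] = 1/12 × (-5.02347e-07 − (-0.0164609)) = 0.00137170.
Running total after k=1: 0.0198676.
k=2: B_{4}/(4)! × [f^{(3)}(24) − f^{(3)}(3)] = −1/720 × (-2.61639e-08 − (-0.0548697)) = -7.62079e-05.
Running total after k=2: 0.0197914.
k=3: B_{6}/(6)! × [f^{(5)}(24) − f^{(5)}(3)] = 1/30240 × (-2.54371e-09 − (-0.341411)) = 1.12901e-05.

S_3 ≈ 0.0198027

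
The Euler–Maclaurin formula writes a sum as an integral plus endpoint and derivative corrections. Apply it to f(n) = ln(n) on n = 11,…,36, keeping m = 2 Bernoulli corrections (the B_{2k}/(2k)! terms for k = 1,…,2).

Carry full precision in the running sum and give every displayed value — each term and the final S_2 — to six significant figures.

∫_11^36 ln(x) dx evaluates to 77.6298.
Endpoint term: (f(11) + f(36))/2 = (2.39790 + 3.58352)/2 = 2.99071.
So far: 80.6205.
Correction k=1: B_{2}/2! · (f^{(1)}(36) − f^{(1)}(11)) = 1/12 · (0.0277778 − 0.0909091) = -0.00526094.
Partial sum through k=1: 80.6153.
Correction k=2: B_{4}/4! · (f^{(3)}(36) − f^{(3)}(11)) = −1/720 · (4.28669e-05 − 0.00150263) = 2.02745e-06.

S_2 ≈ 80.6153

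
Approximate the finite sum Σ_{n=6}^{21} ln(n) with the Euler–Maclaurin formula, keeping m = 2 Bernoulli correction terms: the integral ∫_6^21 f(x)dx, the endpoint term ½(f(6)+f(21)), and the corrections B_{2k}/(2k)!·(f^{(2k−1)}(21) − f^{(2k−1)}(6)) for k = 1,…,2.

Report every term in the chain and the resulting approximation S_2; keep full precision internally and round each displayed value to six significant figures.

S_2 ≈ 40.5926

Integral: ∫_6^21 ln(x) dx = 38.1844.
½[f(6) + f(21)] = ½[1.79176 + 3.04452] = 2.41814.
So far: 40.6026.
k=1: B_{2}/(2)! × [f^{(1)}(21) − f^{(1)}(6)] = 1/12 × (0.0476190 − 0.166667) = -0.00992063.
Running total after k=1: 40.5926.
k=2: B_{4}/(4)! × [f^{(3)}(21) − f^{(3)}(6)] = −1/720 × (0.000215959 − 0.00925926) = 1.25601e-05.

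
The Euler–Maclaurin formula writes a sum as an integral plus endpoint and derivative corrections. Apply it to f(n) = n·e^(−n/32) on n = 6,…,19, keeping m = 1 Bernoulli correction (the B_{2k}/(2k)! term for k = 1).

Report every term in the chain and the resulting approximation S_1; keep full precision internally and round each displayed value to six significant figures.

S_1 ≈ 114.519

∫_6^19 x·e^(−x/32) dx evaluates to 106.823.
Endpoint term: (f(6) + f(19))/2 = (4.97417 + 10.4928)/2 = 7.73349.
Running total after boundary: 114.557.
Correction k=1: B_{2}/2! · (f^{(1)}(19) − f^{(1)}(6)) = 1/12 · (0.224353 − 0.673586) = -0.0374361.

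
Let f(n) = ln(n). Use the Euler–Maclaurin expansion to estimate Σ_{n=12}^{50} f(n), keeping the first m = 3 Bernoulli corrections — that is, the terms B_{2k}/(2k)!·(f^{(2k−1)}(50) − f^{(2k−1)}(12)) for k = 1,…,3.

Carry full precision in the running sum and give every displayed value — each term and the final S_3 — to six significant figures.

∫_12^50 ln(x) dx evaluates to 127.782.
½[f(12) + f(50)] = ½[2.48491 + 3.91202] = 3.19846.
Integral + boundary = 130.981.
k=1: B_{2}/(2)! × [f^{(1)}(50) − f^{(1)}(12)] = 1/12 × (0.0200000 − 0.0833333) = -0.00527778.
After k=1: 130.975.
k=2: B_{4}/(4)! × [f^{(3)}(50) − f^{(3)}(12)] = −1/720 × (1.60000e-05 − 0.00115741) = 1.58529e-06.
After k=2: 130.975.
k=3: B_{6}/(6)! × [f^{(5)}(50) − f^{(5)}(12)] = 1/30240 × (7.68000e-08 − 9.64506e-05) = -3.18696e-09.

S_3 ≈ 130.975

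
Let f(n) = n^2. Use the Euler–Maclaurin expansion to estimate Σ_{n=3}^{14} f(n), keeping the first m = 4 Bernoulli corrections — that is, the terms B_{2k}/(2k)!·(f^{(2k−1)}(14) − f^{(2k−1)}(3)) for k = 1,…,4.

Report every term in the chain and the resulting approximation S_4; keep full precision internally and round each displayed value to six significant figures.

∫_3^14 x^2 dx evaluates to 905.667.
Endpoint term: (f(3) + f(14))/2 = (9.00000 + 196.000)/2 = 102.500.
Running total after boundary: 1008.17.
Correction k=1: B_{2}/2! · (f^{(1)}(14) − f^{(1)}(3)) = 1/12 · (28.0000 − 6.00000) = 1.83333.
After k=1: 1010.00.
Correction k=2: B_{4}/4! · (f^{(3)}(14) − f^{(3)}(3)) = −1/720 · (0.00000 − 0.00000) = 0.00000.
After k=2: 1010.00.
Correction k=3: B_{6}/6! · (f^{(5)}(14) − f^{(5)}(3)) = 1/30240 · (0.00000 − 0.00000) = 0.00000.
After k=3: 1010.00.
Correction k=4: B_{8}/8! · (f^{(7)}(14) − f^{(7)}(3)) = −1/1209600 · (0.00000 − 0.00000) = 0.00000.

S_4 ≈ 1010.00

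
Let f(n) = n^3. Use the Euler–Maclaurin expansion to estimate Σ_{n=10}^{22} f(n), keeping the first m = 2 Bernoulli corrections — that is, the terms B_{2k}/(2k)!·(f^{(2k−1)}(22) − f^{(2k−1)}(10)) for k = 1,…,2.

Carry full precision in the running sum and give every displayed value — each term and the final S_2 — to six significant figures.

Integral: ∫_10^22 x^3 dx = 56064.0.
Boundary: ½(f(10) + f(22)) = ½(1000.00 + 10648.0) = 5824.00.
So far: 61888.0.
k=1: B_{2}/(2)! × [f^{(1)}(22) − f^{(1)}(10)] = 1/12 × (1452.00 − 300.000) = 96.0000.
Running total after k=1: 61984.0.
k=2: B_{4}/(4)! × [f^{(3)}(22) − f^{(3)}(10)] = −1/720 × (6.00000 − 6.00000) = 0.00000.

S_2 ≈ 61984.0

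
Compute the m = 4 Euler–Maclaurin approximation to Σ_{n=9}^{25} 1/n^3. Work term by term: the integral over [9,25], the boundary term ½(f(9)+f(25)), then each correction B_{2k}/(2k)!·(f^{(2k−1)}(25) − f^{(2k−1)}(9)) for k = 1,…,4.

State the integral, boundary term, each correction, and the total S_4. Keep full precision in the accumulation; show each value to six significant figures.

S_4 ≈ 0.00612802

The integral term ∫_9^25 1/x^3 dx = 0.00537284.
½[f(9) + f(25)] = ½[0.00137174 + 6.40000e-05] = 0.000717871.
Running total after boundary: 0.00609071.
k=1: B_{2}/(2)! × [f^{(1)}(25) − f^{(1)}(9)] = 1/12 × (-7.68000e-06 − (-0.000457247)) = 3.74639e-05.
Running total after k=1: 0.00612817.
k=2: B_{4}/(4)! × [f^{(3)}(25) − f^{(3)}(9)] = −1/720 × (-2.45760e-07 − (-0.000112901)) = -1.56465e-07.
Running total after k=2: 0.00612802.
k=3: B_{6}/(6)! × [f^{(5)}(25) − f^{(5)}(9)] = 1/30240 × (-1.65151e-08 − (-5.85410e-05)) = 1.93533e-09.
Running total after k=3: 0.00612802.
k=4: B_{8}/(8)! × [f^{(7)}(25) − f^{(7)}(9)] = −1/1209600 × (-1.90254e-09 − (-5.20365e-05)) = -4.30180e-11.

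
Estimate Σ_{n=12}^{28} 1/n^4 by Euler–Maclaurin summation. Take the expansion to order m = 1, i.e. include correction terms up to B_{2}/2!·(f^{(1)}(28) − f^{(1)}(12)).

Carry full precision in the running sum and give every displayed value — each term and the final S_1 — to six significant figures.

Integral: ∫_12^28 1/x^4 dx = 0.000177717.
½[f(12) + f(28)] = ½[4.82253e-05 + 1.62693e-06] = 2.49261e-05.
Running total after boundary: 0.000202643.
Order-1 term: 1/12 · (-2.32418e-07 − (-1.60751e-05)) = 1.32022e-06.

S_1 ≈ 0.000203963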